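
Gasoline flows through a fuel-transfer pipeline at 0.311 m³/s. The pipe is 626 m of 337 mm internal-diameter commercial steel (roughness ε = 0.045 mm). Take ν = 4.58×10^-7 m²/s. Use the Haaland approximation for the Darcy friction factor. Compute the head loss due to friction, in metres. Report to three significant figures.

h_f ≈ 15.2 m

V = 4Q/(πD²) = 4·0.311/(π·0.337²) = 3.487 m/s
Re = VD/ν = 3.487·0.337/4.58×10^-7 = 2.57×10^6 → turbulent
ε/D = 0.045/337 = 1.34×10^-4
Haaland: f = 0.01317
h_f = f(L/D)V²/(2g) = 0.01317·(626/0.337)·3.487²/(2·9.81) = 15.15 m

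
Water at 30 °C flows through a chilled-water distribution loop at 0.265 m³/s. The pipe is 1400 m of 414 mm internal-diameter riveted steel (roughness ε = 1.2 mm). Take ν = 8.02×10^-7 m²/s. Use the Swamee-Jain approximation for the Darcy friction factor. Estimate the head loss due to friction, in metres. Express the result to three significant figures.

h_f ≈ 17.4 m

V = 4Q/(πD²) = 4·0.265/(π·0.414²) = 1.969 m/s
Re = VD/ν = 1.969·0.414/8.02×10^-7 = 1.02×10^6 → turbulent
ε/D = 1.2/414 = 0.00290
Swamee-Jain: f = 0.02612
h_f = f(L/D)V²/(2g) = 0.02612·(1400/0.414)·1.969²/(2·9.81) = 17.45 m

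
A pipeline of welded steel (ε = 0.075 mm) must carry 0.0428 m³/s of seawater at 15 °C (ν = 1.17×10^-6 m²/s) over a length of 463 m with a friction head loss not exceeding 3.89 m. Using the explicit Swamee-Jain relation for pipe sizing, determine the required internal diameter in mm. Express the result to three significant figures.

D ≈ 203 mm

Swamee-Jain (Type III): D = 0.66·[ε^1.25·(LQ²/(gh_f))^4.75 + ν·Q^9.4·(L/(gh_f))^5.2]^0.04
LQ²/(gh_f) = 0.02223; L/(gh_f) = 12.13
Term 1 = ε^1.25·(…)^4.75 = 9.80×10^-14; Term 2 = ν·Q^9.4·(…)^5.2 = 6.92×10^-14
D = 0.66·(9.80×10^-14 + 6.92×10^-14)^0.04 = 0.2035 m = 203 mm
Check: V = 1.32 m/s, Re = 2.29×10^5, f = 0.01796, h_f = 3.61 m ≈ 3.89 m ✓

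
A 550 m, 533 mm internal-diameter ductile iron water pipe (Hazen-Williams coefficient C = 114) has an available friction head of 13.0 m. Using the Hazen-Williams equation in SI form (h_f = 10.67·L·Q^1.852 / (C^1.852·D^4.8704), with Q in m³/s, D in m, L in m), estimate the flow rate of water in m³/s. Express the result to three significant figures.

Rearranging: Q = [h_f·C^1.852·D^4.8704 / (10.67·L)]^(1/1.852)
Q = [13.0·114^1.852·0.533^4.8704 / (10.67·550)]^0.540 = 0.8033 m³/s

Q ≈ 0.803 m³/s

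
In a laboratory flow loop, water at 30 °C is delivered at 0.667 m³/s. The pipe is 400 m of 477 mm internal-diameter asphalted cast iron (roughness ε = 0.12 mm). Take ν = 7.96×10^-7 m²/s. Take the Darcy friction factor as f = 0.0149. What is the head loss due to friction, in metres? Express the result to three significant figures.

h_f ≈ 8.87 m

V = 4Q/(πD²) = 4·0.667/(π·0.477²) = 3.732 m/s
h_f = f(L/D)V²/(2g) = 0.01490·(400/0.477)·3.732²/(2·9.81) = 8.872 m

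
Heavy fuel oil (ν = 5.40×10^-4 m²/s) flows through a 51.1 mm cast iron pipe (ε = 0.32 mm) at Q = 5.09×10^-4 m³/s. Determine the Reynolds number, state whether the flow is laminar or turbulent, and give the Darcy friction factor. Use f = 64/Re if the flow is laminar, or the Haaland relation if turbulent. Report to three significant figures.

Re ≈ 23.5; laminar; f = 64/Re ≈ 2.73

V = 4Q/(πD²) = 0.2482 m/s
Re = VD/ν = 0.2482·0.0511/5.40×10^-4 = 23.5
Re < 2300 → laminar → f = 64/Re = 2.725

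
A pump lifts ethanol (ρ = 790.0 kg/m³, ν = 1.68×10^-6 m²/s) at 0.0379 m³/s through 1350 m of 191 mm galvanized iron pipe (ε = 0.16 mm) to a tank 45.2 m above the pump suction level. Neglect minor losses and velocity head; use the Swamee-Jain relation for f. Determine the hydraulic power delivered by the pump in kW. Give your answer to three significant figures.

P_hyd ≈ 17.2 kW

V = 4Q/(πD²) = 1.323 m/s; Re = 1.50×10^5; ε/D = 8.38×10^-4; f = 0.02096
h_f = f(L/D)V²/2g = 13.21 m
Total head H = z + h_f = 45.2 + 13.21 = 58.41 m
P_hyd = ρgQH = 790.0·9.81·0.0379·58.41 = 17.16 kW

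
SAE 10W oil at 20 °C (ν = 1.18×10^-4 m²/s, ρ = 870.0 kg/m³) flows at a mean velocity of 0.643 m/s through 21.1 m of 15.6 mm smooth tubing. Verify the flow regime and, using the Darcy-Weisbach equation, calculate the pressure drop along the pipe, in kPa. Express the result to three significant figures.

Re = VD/ν = 0.643·0.01560/1.18×10^-4 = 85.0 → laminar (Re < 2300)
f = 64/Re = 0.7529
h_f = f(L/D)V²/(2g) = 0.7529·(21.1/0.01560)·0.643²/(2·9.81) = 21.46 m
Δp = ρg·h_f = 870.0·9.81·21.46 = 183.1 kPa

Δp ≈ 183 kPa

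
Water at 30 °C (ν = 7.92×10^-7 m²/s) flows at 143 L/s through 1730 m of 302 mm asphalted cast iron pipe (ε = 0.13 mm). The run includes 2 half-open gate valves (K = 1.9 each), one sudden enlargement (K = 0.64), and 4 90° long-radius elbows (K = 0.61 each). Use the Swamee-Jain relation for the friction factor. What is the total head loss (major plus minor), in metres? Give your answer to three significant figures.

V = 4Q/(πD²) = 1.996 m/s; V²/2g = 0.2031 m
Re = 7.61×10^5, ε/D = 4.30×10^-4 → f = 0.01698 (Swamee-Jain)
Major: h_f = f(L/D)·V²/2g = 0.01698·5728·0.2031 = 19.76 m
Minor: ΣK = 6.88; h_m = ΣK·V²/2g = 1.398 m
Total H_L = 19.76 + 1.398 = 21.16 m

H_L ≈ 21.2 m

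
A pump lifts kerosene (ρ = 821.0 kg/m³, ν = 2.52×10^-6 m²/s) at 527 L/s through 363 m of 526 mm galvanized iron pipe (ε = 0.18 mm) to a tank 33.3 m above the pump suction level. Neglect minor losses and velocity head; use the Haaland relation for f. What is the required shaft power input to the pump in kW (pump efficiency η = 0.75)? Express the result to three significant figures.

P_shaft ≈ 208 kW

V = 4Q/(πD²) = 2.425 m/s; Re = 5.06×10^5; ε/D = 3.42×10^-4; f = 0.01647
h_f = f(L/D)V²/2g = 3.408 m
Total head H = z + h_f = 33.3 + 3.408 = 36.71 m
P_hyd = ρgQH = 821.0·9.81·0.527·36.71 = 155.8 kW
P_shaft = P_hyd/η = 155.8/0.75 = 207.7 kW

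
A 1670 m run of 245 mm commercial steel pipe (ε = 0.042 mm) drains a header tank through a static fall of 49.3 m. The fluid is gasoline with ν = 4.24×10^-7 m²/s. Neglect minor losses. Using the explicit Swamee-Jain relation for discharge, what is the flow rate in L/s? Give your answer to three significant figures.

Q ≈ 151 L/s

Swamee-Jain (Type II): Q = -0.965·√(gD⁵h_f/L)·ln[ε/(3.7D) + √(3.17ν²L/(gD³h_f))]
√(gD⁵h_f/L) = √(9.81·0.245⁵·49.3/1670) = 0.01599
ε/(3.7D) = 4.63×10^-5; √(3.17ν²L/(gD³h_f)) = 1.16×10^-5
Q = -0.965·0.01599·ln(5.790×10^-5) = 0.1505 m³/s
Check: V = 3.19 m/s, Re = 1.85×10^6, f = 0.01400, h_f = 49.6 m ≈ 49.3 m ✓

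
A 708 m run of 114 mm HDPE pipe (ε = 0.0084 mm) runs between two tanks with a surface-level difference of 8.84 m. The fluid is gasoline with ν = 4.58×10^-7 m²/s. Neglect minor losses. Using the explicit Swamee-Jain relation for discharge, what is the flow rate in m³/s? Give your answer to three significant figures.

Swamee-Jain (Type II): Q = -0.965·√(gD⁵h_f/L)·ln[ε/(3.7D) + √(3.17ν²L/(gD³h_f))]
√(gD⁵h_f/L) = √(9.81·0.114⁵·8.84/708) = 0.001536
ε/(3.7D) = 1.99×10^-5; √(3.17ν²L/(gD³h_f)) = 6.05×10^-5
Q = -0.965·0.001536·ln(8.045×10^-5) = 0.01397 m³/s
Check: V = 1.37 m/s, Re = 3.41×10^5, f = 0.01490, h_f = 8.84 m ≈ 8.84 m ✓

Q ≈ 0.0140 m³/s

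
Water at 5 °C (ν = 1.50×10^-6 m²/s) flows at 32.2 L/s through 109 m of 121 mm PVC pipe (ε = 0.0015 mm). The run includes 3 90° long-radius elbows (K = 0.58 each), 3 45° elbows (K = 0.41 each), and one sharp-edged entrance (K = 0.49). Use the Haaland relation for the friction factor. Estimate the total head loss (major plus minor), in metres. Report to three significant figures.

H_L ≈ 6.86 m

V = 4Q/(πD²) = 2.800 m/s; V²/2g = 0.3997 m
Re = 2.26×10^5, ε/D = 1.24×10^-5 → f = 0.01522 (Haaland)
Major: h_f = f(L/D)·V²/2g = 0.01522·900.8·0.3997 = 5.479 m
Minor: ΣK = 3.46; h_m = ΣK·V²/2g = 1.383 m
Total H_L = 5.479 + 1.383 = 6.862 m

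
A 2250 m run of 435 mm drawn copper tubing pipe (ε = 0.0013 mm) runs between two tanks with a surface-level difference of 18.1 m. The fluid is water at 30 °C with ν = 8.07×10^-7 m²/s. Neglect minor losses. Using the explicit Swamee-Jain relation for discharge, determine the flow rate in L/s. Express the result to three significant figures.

Swamee-Jain (Type II): Q = -0.965·√(gD⁵h_f/L)·ln[ε/(3.7D) + √(3.17ν²L/(gD³h_f))]
√(gD⁵h_f/L) = √(9.81·0.435⁵·18.1/2250) = 0.03506
ε/(3.7D) = 8.08×10^-7; √(3.17ν²L/(gD³h_f)) = 1.78×10^-5
Q = -0.965·0.03506·ln(1.864×10^-5) = 0.3685 m³/s
Check: V = 2.48 m/s, Re = 1.34×10^6, f = 0.01115, h_f = 18.1 m ≈ 18.1 m ✓

Q ≈ 368 L/s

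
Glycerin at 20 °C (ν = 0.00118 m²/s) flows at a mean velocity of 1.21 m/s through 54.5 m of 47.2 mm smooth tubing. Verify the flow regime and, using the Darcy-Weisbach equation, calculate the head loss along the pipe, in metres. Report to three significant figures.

h_f ≈ 114 m

Re = VD/ν = 1.21·0.04720/0.00118 = 48.4 → laminar (Re < 2300)
f = 64/Re = 1.322
h_f = f(L/D)V²/(2g) = 1.322·(54.5/0.04720)·1.21²/(2·9.81) = 113.9 m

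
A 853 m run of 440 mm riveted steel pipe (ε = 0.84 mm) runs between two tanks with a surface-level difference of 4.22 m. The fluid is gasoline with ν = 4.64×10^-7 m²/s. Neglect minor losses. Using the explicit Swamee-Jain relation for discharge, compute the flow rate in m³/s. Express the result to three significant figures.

Q ≈ 0.206 m³/s

Swamee-Jain (Type II): Q = -0.965·√(gD⁵h_f/L)·ln[ε/(3.7D) + √(3.17ν²L/(gD³h_f))]
√(gD⁵h_f/L) = √(9.81·0.440⁵·4.22/853) = 0.02829
ε/(3.7D) = 5.16×10^-4; √(3.17ν²L/(gD³h_f)) = 1.28×10^-5
Q = -0.965·0.02829·ln(5.288×10^-4) = 0.2060 m³/s
Check: V = 1.35 m/s, Re = 1.28×10^6, f = 0.02335, h_f = 4.23 m ≈ 4.22 m ✓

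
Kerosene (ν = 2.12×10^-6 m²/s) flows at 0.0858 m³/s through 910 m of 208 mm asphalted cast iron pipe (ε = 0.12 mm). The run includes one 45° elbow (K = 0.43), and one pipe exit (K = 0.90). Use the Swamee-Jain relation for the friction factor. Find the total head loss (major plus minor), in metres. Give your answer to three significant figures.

H_L ≈ 27.5 m

V = 4Q/(πD²) = 2.525 m/s; V²/2g = 0.3250 m
Re = 2.48×10^5, ε/D = 5.77×10^-4 → f = 0.01901 (Swamee-Jain)
Major: h_f = f(L/D)·V²/2g = 0.01901·4375·0.3250 = 27.02 m
Minor: ΣK = 1.33; h_m = ΣK·V²/2g = 0.4322 m
Total H_L = 27.02 + 0.4322 = 27.45 m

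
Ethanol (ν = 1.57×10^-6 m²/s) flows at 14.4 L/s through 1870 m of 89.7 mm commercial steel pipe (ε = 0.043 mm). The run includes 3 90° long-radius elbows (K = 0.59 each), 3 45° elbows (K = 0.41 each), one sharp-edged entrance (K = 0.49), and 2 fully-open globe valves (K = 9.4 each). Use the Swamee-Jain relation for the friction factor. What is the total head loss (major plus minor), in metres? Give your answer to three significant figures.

H_L ≈ 114 m

V = 4Q/(πD²) = 2.279 m/s; V²/2g = 0.2647 m
Re = 1.30×10^5, ε/D = 4.79×10^-4 → f = 0.01968 (Swamee-Jain)
Major: h_f = f(L/D)·V²/2g = 0.01968·20847·0.2647 = 108.6 m
Minor: ΣK = 22.3; h_m = ΣK·V²/2g = 5.899 m
Total H_L = 108.6 + 5.899 = 114.5 m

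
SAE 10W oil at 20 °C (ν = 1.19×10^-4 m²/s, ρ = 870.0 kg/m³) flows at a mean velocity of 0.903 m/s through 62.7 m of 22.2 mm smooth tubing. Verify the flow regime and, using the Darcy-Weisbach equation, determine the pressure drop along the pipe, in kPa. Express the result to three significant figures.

Δp ≈ 381 kPa

Re = VD/ν = 0.903·0.02220/1.19×10^-4 = 168 → laminar (Re < 2300)
f = 64/Re = 0.3799
h_f = f(L/D)V²/(2g) = 0.3799·(62.7/0.02220)·0.903²/(2·9.81) = 44.59 m
Δp = ρg·h_f = 870.0·9.81·44.59 = 380.6 kPa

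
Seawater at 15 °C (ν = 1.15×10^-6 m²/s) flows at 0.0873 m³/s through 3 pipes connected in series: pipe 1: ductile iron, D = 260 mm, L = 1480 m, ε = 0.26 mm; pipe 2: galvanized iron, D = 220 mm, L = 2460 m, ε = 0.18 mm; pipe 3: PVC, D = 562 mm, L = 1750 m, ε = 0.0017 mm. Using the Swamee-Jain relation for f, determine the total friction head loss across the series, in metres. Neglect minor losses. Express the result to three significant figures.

Pipe 1: V = 1.644 m/s, Re = 3.72×10^5, ε/D = 0.00100, f = 0.02056, h_1 = f(L/D)V²/2g = 16.13 m
Pipe 2: V = 2.297 m/s, Re = 4.39×10^5, ε/D = 8.18×10^-4, f = 0.01961, h_2 = f(L/D)V²/2g = 58.96 m
Pipe 3: V = 0.3519 m/s, Re = 1.72×10^5, ε/D = 3.02×10^-6, f = 0.01602, h_3 = f(L/D)V²/2g = 0.3150 m
Series → Q common, losses add: H = Σh = 75.40 m

H ≈ 75.4 m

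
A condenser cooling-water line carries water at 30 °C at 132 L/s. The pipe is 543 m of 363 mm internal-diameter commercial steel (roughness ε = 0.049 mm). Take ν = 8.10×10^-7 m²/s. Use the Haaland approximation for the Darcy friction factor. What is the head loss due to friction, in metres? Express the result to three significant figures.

h_f ≈ 1.79 m

V = 4Q/(πD²) = 4·0.132/(π·0.363²) = 1.275 m/s
Re = VD/ν = 1.275·0.363/8.10×10^-7 = 5.72×10^5 → turbulent
ε/D = 0.049/363 = 1.35×10^-4
Haaland: f = 0.01445
h_f = f(L/D)V²/(2g) = 0.01445·(543/0.363)·1.275²/(2·9.81) = 1.793 m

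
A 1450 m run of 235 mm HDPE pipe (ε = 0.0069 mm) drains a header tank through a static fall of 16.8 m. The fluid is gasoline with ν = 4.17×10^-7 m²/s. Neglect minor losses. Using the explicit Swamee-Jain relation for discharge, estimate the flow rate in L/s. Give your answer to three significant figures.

Q ≈ 91.5 L/s

Swamee-Jain (Type II): Q = -0.965·√(gD⁵h_f/L)·ln[ε/(3.7D) + √(3.17ν²L/(gD³h_f))]
√(gD⁵h_f/L) = √(9.81·0.235⁵·16.8/1450) = 0.009026
ε/(3.7D) = 7.94×10^-6; √(3.17ν²L/(gD³h_f)) = 1.93×10^-5
Q = -0.965·0.009026·ln(2.727×10^-5) = 0.09154 m³/s
Check: V = 2.11 m/s, Re = 1.19×10^6, f = 0.01202, h_f = 16.8 m ≈ 16.8 m ✓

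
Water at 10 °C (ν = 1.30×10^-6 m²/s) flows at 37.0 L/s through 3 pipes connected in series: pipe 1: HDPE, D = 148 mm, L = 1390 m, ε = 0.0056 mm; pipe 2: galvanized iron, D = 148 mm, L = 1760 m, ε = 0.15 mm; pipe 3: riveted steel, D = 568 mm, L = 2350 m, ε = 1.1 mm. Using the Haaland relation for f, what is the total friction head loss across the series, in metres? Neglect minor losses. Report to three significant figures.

H ≈ 91.9 m

Pipe 1: V = 2.151 m/s, Re = 2.45×10^5, ε/D = 3.78×10^-5, f = 0.01519, h_1 = f(L/D)V²/2g = 33.63 m
Pipe 2: V = 2.151 m/s, Re = 2.45×10^5, ε/D = 0.00101, f = 0.02076, h_2 = f(L/D)V²/2g = 58.20 m
Pipe 3: V = 0.1460 m/s, Re = 6.38×10^4, ε/D = 0.00194, f = 0.02558, h_3 = f(L/D)V²/2g = 0.1150 m
Series → Q common, losses add: H = Σh = 91.95 m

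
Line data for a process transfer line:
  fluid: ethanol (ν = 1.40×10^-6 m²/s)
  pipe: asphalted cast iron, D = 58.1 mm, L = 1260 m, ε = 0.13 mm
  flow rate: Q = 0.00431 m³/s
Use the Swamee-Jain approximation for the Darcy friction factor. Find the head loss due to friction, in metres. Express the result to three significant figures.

h_f ≈ 77.8 m

V = 4Q/(πD²) = 4·0.00431/(π·0.0581²) = 1.626 m/s
Re = VD/ν = 1.626·0.0581/1.40×10^-6 = 6.75×10^4 → turbulent
ε/D = 0.13/58.1 = 0.00224
Swamee-Jain: f = 0.02663
h_f = f(L/D)V²/(2g) = 0.02663·(1260/0.0581)·1.626²/(2·9.81) = 77.80 m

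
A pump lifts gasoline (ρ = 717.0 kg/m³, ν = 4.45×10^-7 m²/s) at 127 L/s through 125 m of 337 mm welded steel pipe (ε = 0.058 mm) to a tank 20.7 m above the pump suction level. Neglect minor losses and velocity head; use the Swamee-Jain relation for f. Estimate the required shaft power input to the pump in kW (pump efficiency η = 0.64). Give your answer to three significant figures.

P_shaft ≈ 29.7 kW

V = 4Q/(πD²) = 1.424 m/s; Re = 1.08×10^6; ε/D = 1.72×10^-4; f = 0.01439
h_f = f(L/D)V²/2g = 0.5514 m
Total head H = z + h_f = 20.7 + 0.5514 = 21.25 m
P_hyd = ρgQH = 717.0·9.81·0.127·21.25 = 18.98 kW
P_shaft = P_hyd/η = 18.98/0.64 = 29.66 kW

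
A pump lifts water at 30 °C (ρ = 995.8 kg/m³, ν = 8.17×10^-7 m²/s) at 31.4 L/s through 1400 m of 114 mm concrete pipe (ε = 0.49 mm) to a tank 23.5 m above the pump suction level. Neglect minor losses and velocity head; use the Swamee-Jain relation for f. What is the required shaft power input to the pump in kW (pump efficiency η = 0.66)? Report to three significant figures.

V = 4Q/(πD²) = 3.076 m/s; Re = 4.29×10^5; ε/D = 0.00430; f = 0.02938
h_f = f(L/D)V²/2g = 174.0 m
Total head H = z + h_f = 23.5 + 174.0 = 197.5 m
P_hyd = ρgQH = 995.8·9.81·0.0314·197.5 = 60.59 kW
P_shaft = P_hyd/η = 60.59/0.66 = 91.81 kW

P_shaft ≈ 91.8 kW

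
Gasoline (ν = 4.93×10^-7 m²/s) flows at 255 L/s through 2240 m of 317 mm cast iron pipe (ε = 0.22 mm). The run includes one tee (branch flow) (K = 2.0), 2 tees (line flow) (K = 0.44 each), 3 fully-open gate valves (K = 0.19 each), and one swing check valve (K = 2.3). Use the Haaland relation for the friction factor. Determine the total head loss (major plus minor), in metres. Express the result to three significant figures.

H_L ≈ 71.5 m

V = 4Q/(πD²) = 3.231 m/s; V²/2g = 0.5321 m
Re = 2.08×10^6, ε/D = 6.94×10^-4 → f = 0.01821 (Haaland)
Major: h_f = f(L/D)·V²/2g = 0.01821·7066·0.5321 = 68.45 m
Minor: ΣK = 5.75; h_m = ΣK·V²/2g = 3.059 m
Total H_L = 68.45 + 3.059 = 71.51 m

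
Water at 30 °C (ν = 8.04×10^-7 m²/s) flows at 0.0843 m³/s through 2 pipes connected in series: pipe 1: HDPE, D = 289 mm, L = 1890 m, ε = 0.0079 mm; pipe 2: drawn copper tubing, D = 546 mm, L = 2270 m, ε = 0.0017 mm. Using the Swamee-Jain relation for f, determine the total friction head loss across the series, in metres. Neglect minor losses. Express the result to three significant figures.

Pipe 1: V = 1.285 m/s, Re = 4.62×10^5, ε/D = 2.73×10^-5, f = 0.01368, h_1 = f(L/D)V²/2g = 7.533 m
Pipe 2: V = 0.3600 m/s, Re = 2.45×10^5, ε/D = 3.11×10^-6, f = 0.01497, h_2 = f(L/D)V²/2g = 0.4113 m
Series → Q common, losses add: H = Σh = 7.944 m

H ≈ 7.94 m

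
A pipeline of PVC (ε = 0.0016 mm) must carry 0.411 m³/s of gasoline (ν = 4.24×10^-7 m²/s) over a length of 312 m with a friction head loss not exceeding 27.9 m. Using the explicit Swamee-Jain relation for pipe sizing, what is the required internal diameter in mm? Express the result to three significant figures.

D ≈ 271 mm

Swamee-Jain (Type III): D = 0.66·[ε^1.25·(LQ²/(gh_f))^4.75 + ν·Q^9.4·(L/(gh_f))^5.2]^0.04
LQ²/(gh_f) = 0.1926; L/(gh_f) = 1.140
Term 1 = ε^1.25·(…)^4.75 = 2.27×10^-11; Term 2 = ν·Q^9.4·(…)^5.2 = 1.96×10^-10
D = 0.66·(2.27×10^-11 + 1.96×10^-10)^0.04 = 0.2711 m = 271 mm
Check: V = 7.12 m/s, Re = 4.55×10^6, f = 0.009505, h_f = 28.2 m ≈ 27.9 m ✓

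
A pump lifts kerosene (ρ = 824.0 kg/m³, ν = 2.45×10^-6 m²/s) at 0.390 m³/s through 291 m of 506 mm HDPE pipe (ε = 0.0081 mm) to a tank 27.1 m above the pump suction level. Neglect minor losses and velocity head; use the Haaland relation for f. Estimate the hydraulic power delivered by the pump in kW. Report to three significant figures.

V = 4Q/(πD²) = 1.939 m/s; Re = 4.01×10^5; ε/D = 1.60×10^-5; f = 0.01376
h_f = f(L/D)V²/2g = 1.517 m
Total head H = z + h_f = 27.1 + 1.517 = 28.62 m
P_hyd = ρgQH = 824.0·9.81·0.390·28.62 = 90.22 kW

P_hyd ≈ 90.2 kW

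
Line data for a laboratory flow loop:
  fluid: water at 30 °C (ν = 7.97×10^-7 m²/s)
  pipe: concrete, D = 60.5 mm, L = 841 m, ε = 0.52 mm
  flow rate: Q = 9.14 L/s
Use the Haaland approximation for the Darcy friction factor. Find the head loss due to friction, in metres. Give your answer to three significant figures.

h_f ≈ 260 m

V = 4Q/(πD²) = 4·0.00914/(π·0.0605²) = 3.179 m/s
Re = VD/ν = 3.179·0.0605/7.97×10^-7 = 2.41×10^5 → turbulent
ε/D = 0.52/60.5 = 0.00860
Haaland: f = 0.03636
h_f = f(L/D)V²/(2g) = 0.03636·(841/0.0605)·3.179²/(2·9.81) = 260.4 m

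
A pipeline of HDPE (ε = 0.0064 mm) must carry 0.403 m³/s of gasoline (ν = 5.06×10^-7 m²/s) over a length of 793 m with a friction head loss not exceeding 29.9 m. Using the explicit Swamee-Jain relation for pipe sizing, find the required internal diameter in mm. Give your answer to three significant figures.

Swamee-Jain (Type III): D = 0.66·[ε^1.25·(LQ²/(gh_f))^4.75 + ν·Q^9.4·(L/(gh_f))^5.2]^0.04
LQ²/(gh_f) = 0.4391; L/(gh_f) = 2.704
Term 1 = ε^1.25·(…)^4.75 = 6.45×10^-9; Term 2 = ν·Q^9.4·(…)^5.2 = 1.74×10^-8
D = 0.66·(6.45×10^-9 + 1.74×10^-8)^0.04 = 0.3271 m = 327 mm
Check: V = 4.80 m/s, Re = 3.10×10^6, f = 0.01055, h_f = 30.0 m ≈ 29.9 m ✓

D ≈ 327 mm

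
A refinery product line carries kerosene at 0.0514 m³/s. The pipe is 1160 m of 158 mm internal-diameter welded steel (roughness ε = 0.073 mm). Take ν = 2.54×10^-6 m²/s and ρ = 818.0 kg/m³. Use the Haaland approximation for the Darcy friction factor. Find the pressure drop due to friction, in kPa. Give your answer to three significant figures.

V = 4Q/(πD²) = 4·0.0514/(π·0.158²) = 2.622 m/s
Re = VD/ν = 2.622·0.158/2.54×10^-6 = 1.63×10^5 → turbulent
ε/D = 0.073/158 = 4.62×10^-4
Haaland: f = 0.01880
h_f = f(L/D)V²/(2g) = 0.01880·(1160/0.158)·2.622²/(2·9.81) = 48.35 m
Δp = ρg·h_f = 818.0·9.81·48.35 = 388.0 kPa

Δp ≈ 388 kPa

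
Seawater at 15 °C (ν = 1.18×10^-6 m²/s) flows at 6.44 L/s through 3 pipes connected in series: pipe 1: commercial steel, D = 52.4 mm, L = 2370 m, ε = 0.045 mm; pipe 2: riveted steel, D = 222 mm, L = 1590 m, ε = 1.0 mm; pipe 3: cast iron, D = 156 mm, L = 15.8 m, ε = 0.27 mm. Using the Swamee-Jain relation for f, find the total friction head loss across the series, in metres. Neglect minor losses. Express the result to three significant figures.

H ≈ 438 m

Pipe 1: V = 2.986 m/s, Re = 1.33×10^5, ε/D = 8.59×10^-4, f = 0.02127, h_1 = f(L/D)V²/2g = 437.3 m
Pipe 2: V = 0.1664 m/s, Re = 3.13×10^4, ε/D = 0.00450, f = 0.03279, h_2 = f(L/D)V²/2g = 0.3314 m
Pipe 3: V = 0.3369 m/s, Re = 4.45×10^4, ε/D = 0.00173, f = 0.02646, h_3 = f(L/D)V²/2g = 0.01551 m
Series → Q common, losses add: H = Σh = 437.6 m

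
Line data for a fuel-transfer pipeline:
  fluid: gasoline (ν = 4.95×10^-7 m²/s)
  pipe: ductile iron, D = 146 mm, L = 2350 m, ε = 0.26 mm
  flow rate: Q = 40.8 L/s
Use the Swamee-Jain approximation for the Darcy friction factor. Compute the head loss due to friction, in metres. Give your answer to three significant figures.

h_f ≈ 112 m

V = 4Q/(πD²) = 4·0.0408/(π·0.146²) = 2.437 m/s
Re = VD/ν = 2.437·0.146/4.95×10^-7 = 7.19×10^5 → turbulent
ε/D = 0.26/146 = 0.00178
Swamee-Jain: f = 0.02309
h_f = f(L/D)V²/(2g) = 0.02309·(2350/0.146)·2.437²/(2·9.81) = 112.5 m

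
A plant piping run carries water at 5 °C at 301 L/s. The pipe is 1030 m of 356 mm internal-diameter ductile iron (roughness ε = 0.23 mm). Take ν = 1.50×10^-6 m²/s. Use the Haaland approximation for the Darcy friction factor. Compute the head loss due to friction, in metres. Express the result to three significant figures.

V = 4Q/(πD²) = 4·0.301/(π·0.356²) = 3.024 m/s
Re = VD/ν = 3.024·0.356/1.50×10^-6 = 7.18×10^5 → turbulent
ε/D = 0.23/356 = 6.46×10^-4
Haaland: f = 0.01824
h_f = f(L/D)V²/(2g) = 0.01824·(1030/0.356)·3.024²/(2·9.81) = 24.60 m

h_f ≈ 24.6 m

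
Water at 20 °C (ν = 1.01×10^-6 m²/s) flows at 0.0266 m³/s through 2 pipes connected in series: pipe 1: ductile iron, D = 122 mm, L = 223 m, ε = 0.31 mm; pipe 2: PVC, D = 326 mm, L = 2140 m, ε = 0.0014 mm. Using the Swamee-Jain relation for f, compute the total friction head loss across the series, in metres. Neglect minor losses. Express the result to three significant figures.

H ≈ 13.0 m

Pipe 1: V = 2.275 m/s, Re = 2.75×10^5, ε/D = 0.00254, f = 0.02569, h_1 = f(L/D)V²/2g = 12.39 m
Pipe 2: V = 0.3187 m/s, Re = 1.03×10^5, ε/D = 4.29×10^-6, f = 0.01778, h_2 = f(L/D)V²/2g = 0.6043 m
Series → Q common, losses add: H = Σh = 13.00 m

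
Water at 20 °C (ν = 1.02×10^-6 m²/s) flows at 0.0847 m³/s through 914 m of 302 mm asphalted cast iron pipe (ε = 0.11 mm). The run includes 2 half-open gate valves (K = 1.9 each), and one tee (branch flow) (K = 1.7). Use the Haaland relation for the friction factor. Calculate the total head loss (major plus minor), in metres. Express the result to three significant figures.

V = 4Q/(πD²) = 1.182 m/s; V²/2g = 0.07126 m
Re = 3.50×10^5, ε/D = 3.64×10^-4 → f = 0.01703 (Haaland)
Major: h_f = f(L/D)·V²/2g = 0.01703·3026·0.07126 = 3.674 m
Minor: ΣK = 5.50; h_m = ΣK·V²/2g = 0.3919 m
Total H_L = 3.674 + 0.3919 = 4.066 m

H_L ≈ 4.07 m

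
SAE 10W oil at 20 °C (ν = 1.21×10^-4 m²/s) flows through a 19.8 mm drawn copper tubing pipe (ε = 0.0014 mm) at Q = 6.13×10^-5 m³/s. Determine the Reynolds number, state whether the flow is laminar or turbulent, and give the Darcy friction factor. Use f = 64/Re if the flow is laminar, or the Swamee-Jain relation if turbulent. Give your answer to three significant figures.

Re ≈ 32.6; laminar; f = 64/Re ≈ 1.96

V = 4Q/(πD²) = 0.1991 m/s
Re = VD/ν = 0.1991·0.0198/1.21×10^-4 = 32.6
Re < 2300 → laminar → f = 64/Re = 1.965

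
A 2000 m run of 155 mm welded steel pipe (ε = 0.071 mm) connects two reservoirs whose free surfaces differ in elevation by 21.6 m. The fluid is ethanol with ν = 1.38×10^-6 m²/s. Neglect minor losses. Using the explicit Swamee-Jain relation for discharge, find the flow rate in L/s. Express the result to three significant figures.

Swamee-Jain (Type II): Q = -0.965·√(gD⁵h_f/L)·ln[ε/(3.7D) + √(3.17ν²L/(gD³h_f))]
√(gD⁵h_f/L) = √(9.81·0.155⁵·21.6/2000) = 0.003079
ε/(3.7D) = 1.24×10^-4; √(3.17ν²L/(gD³h_f)) = 1.24×10^-4
Q = -0.965·0.003079·ln(2.475×10^-4) = 0.02467 m³/s
Check: V = 1.31 m/s, Re = 1.47×10^5, f = 0.01931, h_f = 21.7 m ≈ 21.6 m ✓

Q ≈ 24.7 L/s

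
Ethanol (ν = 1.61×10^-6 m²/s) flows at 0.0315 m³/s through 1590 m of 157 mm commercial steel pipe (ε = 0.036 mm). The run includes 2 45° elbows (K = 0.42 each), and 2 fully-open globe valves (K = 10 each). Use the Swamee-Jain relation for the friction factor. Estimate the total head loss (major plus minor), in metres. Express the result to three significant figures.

H_L ≈ 27.2 m

V = 4Q/(πD²) = 1.627 m/s; V²/2g = 0.1349 m
Re = 1.59×10^5, ε/D = 2.29×10^-4 → f = 0.01787 (Swamee-Jain)
Major: h_f = f(L/D)·V²/2g = 0.01787·10127·0.1349 = 24.42 m
Minor: ΣK = 20.8; h_m = ΣK·V²/2g = 2.812 m
Total H_L = 24.42 + 2.812 = 27.23 m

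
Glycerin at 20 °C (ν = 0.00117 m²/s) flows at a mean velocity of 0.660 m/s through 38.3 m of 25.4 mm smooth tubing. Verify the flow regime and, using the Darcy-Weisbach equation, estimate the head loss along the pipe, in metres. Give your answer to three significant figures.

h_f ≈ 150 m

Re = VD/ν = 0.660·0.02540/0.00117 = 14.3 → laminar (Re < 2300)
f = 64/Re = 4.467
h_f = f(L/D)V²/(2g) = 4.467·(38.3/0.02540)·0.660²/(2·9.81) = 149.5 m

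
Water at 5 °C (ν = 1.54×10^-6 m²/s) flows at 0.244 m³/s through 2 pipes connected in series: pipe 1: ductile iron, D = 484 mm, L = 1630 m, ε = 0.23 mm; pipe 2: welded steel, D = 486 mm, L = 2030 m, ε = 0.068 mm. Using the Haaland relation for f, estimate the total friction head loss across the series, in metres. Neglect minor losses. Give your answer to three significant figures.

Pipe 1: V = 1.326 m/s, Re = 4.17×10^5, ε/D = 4.75×10^-4, f = 0.01758, h_1 = f(L/D)V²/2g = 5.306 m
Pipe 2: V = 1.315 m/s, Re = 4.15×10^5, ε/D = 1.40×10^-4, f = 0.01499, h_2 = f(L/D)V²/2g = 5.520 m
Series → Q common, losses add: H = Σh = 10.83 m

H ≈ 10.8 m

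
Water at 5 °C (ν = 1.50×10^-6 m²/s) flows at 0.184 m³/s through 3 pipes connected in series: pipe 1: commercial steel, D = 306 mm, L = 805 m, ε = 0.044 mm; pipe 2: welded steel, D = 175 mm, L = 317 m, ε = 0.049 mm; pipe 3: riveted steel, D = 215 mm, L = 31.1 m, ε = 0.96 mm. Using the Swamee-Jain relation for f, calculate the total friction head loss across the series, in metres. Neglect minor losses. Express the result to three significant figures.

Pipe 1: V = 2.502 m/s, Re = 5.10×10^5, ε/D = 1.44×10^-4, f = 0.01492, h_1 = f(L/D)V²/2g = 12.53 m
Pipe 2: V = 7.650 m/s, Re = 8.92×10^5, ε/D = 2.80×10^-4, f = 0.01566, h_2 = f(L/D)V²/2g = 84.60 m
Pipe 3: V = 5.068 m/s, Re = 7.26×10^5, ε/D = 0.00447, f = 0.02957, h_3 = f(L/D)V²/2g = 5.600 m
Series → Q common, losses add: H = Σh = 102.7 m

H ≈ 103 m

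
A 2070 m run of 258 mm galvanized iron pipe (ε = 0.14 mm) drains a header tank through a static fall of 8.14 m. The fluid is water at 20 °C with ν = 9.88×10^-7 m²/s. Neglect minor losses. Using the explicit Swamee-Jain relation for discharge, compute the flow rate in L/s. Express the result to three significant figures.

Swamee-Jain (Type II): Q = -0.965·√(gD⁵h_f/L)·ln[ε/(3.7D) + √(3.17ν²L/(gD³h_f))]
√(gD⁵h_f/L) = √(9.81·0.258⁵·8.14/2070) = 0.006641
ε/(3.7D) = 1.47×10^-4; √(3.17ν²L/(gD³h_f)) = 6.83×10^-5
Q = -0.965·0.006641·ln(2.150×10^-4) = 0.05412 m³/s
Check: V = 1.04 m/s, Re = 2.70×10^5, f = 0.01870, h_f = 8.20 m ≈ 8.14 m ✓

Q ≈ 54.1 L/s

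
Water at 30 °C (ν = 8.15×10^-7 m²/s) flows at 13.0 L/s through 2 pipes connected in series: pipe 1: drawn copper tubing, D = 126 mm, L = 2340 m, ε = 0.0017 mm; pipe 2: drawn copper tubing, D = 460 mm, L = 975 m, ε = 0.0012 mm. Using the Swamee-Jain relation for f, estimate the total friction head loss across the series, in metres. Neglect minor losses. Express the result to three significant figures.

Pipe 1: V = 1.043 m/s, Re = 1.61×10^5, ε/D = 1.35×10^-5, f = 0.01632, h_1 = f(L/D)V²/2g = 16.79 m
Pipe 2: V = 0.07822 m/s, Re = 4.42×10^4, ε/D = 2.61×10^-6, f = 0.02137, h_2 = f(L/D)V²/2g = 0.01412 m
Series → Q common, losses add: H = Σh = 16.80 m

H ≈ 16.8 m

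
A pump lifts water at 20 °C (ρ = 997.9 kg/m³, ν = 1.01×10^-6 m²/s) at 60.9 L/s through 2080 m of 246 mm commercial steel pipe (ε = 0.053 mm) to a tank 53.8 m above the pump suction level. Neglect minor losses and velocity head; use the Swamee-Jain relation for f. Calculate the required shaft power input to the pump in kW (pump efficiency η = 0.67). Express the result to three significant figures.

V = 4Q/(πD²) = 1.281 m/s; Re = 3.12×10^5; ε/D = 2.15×10^-4; f = 0.01636
h_f = f(L/D)V²/2g = 11.58 m
Total head H = z + h_f = 53.8 + 11.58 = 65.38 m
P_hyd = ρgQH = 997.9·9.81·0.0609·65.38 = 38.98 kW
P_shaft = P_hyd/η = 38.98/0.67 = 58.17 kW

P_shaft ≈ 58.2 kW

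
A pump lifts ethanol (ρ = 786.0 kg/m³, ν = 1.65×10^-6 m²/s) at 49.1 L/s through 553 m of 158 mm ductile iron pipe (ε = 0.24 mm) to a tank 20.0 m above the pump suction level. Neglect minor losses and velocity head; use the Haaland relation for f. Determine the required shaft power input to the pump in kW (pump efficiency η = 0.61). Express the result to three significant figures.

P_shaft ≈ 28.1 kW

V = 4Q/(πD²) = 2.504 m/s; Re = 2.40×10^5; ε/D = 0.00152; f = 0.02263
h_f = f(L/D)V²/2g = 25.32 m
Total head H = z + h_f = 20.0 + 25.32 = 45.32 m
P_hyd = ρgQH = 786.0·9.81·0.0491·45.32 = 17.16 kW
P_shaft = P_hyd/η = 17.16/0.61 = 28.13 kW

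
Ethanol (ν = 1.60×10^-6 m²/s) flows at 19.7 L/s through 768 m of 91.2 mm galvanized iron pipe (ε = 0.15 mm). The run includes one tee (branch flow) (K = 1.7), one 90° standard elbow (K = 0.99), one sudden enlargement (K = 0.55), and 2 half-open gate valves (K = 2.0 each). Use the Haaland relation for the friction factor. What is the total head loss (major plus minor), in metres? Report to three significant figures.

V = 4Q/(πD²) = 3.016 m/s; V²/2g = 0.4635 m
Re = 1.72×10^5, ε/D = 0.00164 → f = 0.02332 (Haaland)
Major: h_f = f(L/D)·V²/2g = 0.02332·8421·0.4635 = 91.04 m
Minor: ΣK = 7.24; h_m = ΣK·V²/2g = 3.356 m
Total H_L = 91.04 + 3.356 = 94.40 m

H_L ≈ 94.4 m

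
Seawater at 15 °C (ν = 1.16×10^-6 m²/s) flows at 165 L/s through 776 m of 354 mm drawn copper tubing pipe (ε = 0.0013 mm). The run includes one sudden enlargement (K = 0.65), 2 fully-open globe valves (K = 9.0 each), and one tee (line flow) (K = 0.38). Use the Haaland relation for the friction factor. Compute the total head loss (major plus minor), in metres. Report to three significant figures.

V = 4Q/(πD²) = 1.676 m/s; V²/2g = 0.1432 m
Re = 5.12×10^5, ε/D = 3.67×10^-6 → f = 0.01305 (Haaland)
Major: h_f = f(L/D)·V²/2g = 0.01305·2192·0.1432 = 4.098 m
Minor: ΣK = 19.0; h_m = ΣK·V²/2g = 2.726 m
Total H_L = 4.098 + 2.726 = 6.824 m

H_L ≈ 6.82 m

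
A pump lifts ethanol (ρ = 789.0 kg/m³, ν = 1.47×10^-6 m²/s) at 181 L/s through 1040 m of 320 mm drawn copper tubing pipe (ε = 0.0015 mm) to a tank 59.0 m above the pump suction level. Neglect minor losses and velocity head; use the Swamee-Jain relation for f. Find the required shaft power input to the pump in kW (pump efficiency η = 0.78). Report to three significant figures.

V = 4Q/(πD²) = 2.251 m/s; Re = 4.90×10^5; ε/D = 4.69×10^-6; f = 0.01321
h_f = f(L/D)V²/2g = 11.09 m
Total head H = z + h_f = 59.0 + 11.09 = 70.09 m
P_hyd = ρgQH = 789.0·9.81·0.181·70.09 = 98.19 kW
P_shaft = P_hyd/η = 98.19/0.78 = 125.9 kW

P_shaft ≈ 126 kW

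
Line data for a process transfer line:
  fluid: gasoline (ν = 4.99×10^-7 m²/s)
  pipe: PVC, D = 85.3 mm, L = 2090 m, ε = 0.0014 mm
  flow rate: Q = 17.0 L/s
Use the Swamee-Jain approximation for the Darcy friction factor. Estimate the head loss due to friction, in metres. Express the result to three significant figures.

h_f ≈ 147 m

V = 4Q/(πD²) = 4·0.0170/(π·0.0853²) = 2.975 m/s
Re = VD/ν = 2.975·0.0853/4.99×10^-7 = 5.09×10^5 → turbulent
ε/D = 0.0014/85.3 = 1.64×10^-5
Swamee-Jain: f = 0.01331
h_f = f(L/D)V²/(2g) = 0.01331·(2090/0.0853)·2.975²/(2·9.81) = 147.1 m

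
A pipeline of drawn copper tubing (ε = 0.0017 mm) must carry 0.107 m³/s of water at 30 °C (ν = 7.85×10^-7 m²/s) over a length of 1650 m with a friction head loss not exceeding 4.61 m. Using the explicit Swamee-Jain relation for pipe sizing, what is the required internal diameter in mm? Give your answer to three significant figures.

D ≈ 343 mm

Swamee-Jain (Type III): D = 0.66·[ε^1.25·(LQ²/(gh_f))^4.75 + ν·Q^9.4·(L/(gh_f))^5.2]^0.04
LQ²/(gh_f) = 0.4177; L/(gh_f) = 36.48
Term 1 = ε^1.25·(…)^4.75 = 9.71×10^-10; Term 2 = ν·Q^9.4·(…)^5.2 = 7.84×10^-8
D = 0.66·(9.71×10^-10 + 7.84×10^-8)^0.04 = 0.3432 m = 343 mm
Check: V = 1.16 m/s, Re = 5.06×10^5, f = 0.01314, h_f = 4.31 m ≈ 4.61 m ✓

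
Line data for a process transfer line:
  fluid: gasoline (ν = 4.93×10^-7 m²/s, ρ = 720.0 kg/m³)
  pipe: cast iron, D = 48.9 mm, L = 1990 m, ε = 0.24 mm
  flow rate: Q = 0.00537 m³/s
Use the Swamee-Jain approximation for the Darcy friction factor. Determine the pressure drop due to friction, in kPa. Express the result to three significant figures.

Δp ≈ 3670 kPa

V = 4Q/(πD²) = 4·0.00537/(π·0.0489²) = 2.859 m/s
Re = VD/ν = 2.859·0.0489/4.93×10^-7 = 2.84×10^5 → turbulent
ε/D = 0.24/48.9 = 0.00491
Swamee-Jain: f = 0.03068
h_f = f(L/D)V²/(2g) = 0.03068·(1990/0.0489)·2.859²/(2·9.81) = 520.3 m
Δp = ρg·h_f = 720.0·9.81·520.3 = 3675 kPa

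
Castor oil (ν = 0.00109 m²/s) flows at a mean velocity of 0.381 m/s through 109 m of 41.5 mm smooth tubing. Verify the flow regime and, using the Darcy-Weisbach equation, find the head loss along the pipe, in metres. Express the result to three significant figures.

Re = VD/ν = 0.381·0.04150/0.00109 = 14.5 → laminar (Re < 2300)
f = 64/Re = 4.412
h_f = f(L/D)V²/(2g) = 4.412·(109/0.04150)·0.381²/(2·9.81) = 85.74 m

h_f ≈ 85.7 m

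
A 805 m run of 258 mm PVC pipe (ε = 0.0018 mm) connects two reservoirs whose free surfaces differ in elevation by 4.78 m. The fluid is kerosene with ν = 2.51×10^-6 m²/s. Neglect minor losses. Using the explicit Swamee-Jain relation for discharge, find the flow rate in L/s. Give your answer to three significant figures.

Q ≈ 69.7 L/s

Swamee-Jain (Type II): Q = -0.965·√(gD⁵h_f/L)·ln[ε/(3.7D) + √(3.17ν²L/(gD³h_f))]
√(gD⁵h_f/L) = √(9.81·0.258⁵·4.78/805) = 0.008160
ε/(3.7D) = 1.89×10^-6; √(3.17ν²L/(gD³h_f)) = 1.41×10^-4
Q = -0.965·0.008160·ln(1.432×10^-4) = 0.06970 m³/s
Check: V = 1.33 m/s, Re = 1.37×10^5, f = 0.01679, h_f = 4.75 m ≈ 4.78 m ✓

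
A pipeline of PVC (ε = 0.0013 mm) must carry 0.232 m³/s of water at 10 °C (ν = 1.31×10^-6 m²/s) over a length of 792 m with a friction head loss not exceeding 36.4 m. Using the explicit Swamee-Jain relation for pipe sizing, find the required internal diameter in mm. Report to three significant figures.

D ≈ 262 mm

Swamee-Jain (Type III): D = 0.66·[ε^1.25·(LQ²/(gh_f))^4.75 + ν·Q^9.4·(L/(gh_f))^5.2]^0.04
LQ²/(gh_f) = 0.1194; L/(gh_f) = 2.218
Term 1 = ε^1.25·(…)^4.75 = 1.81×10^-12; Term 2 = ν·Q^9.4·(…)^5.2 = 8.95×10^-11
D = 0.66·(1.81×10^-12 + 8.95×10^-11)^0.04 = 0.2618 m = 262 mm
Check: V = 4.31 m/s, Re = 8.61×10^5, f = 0.01202, h_f = 34.4 m ≈ 36.4 m ✓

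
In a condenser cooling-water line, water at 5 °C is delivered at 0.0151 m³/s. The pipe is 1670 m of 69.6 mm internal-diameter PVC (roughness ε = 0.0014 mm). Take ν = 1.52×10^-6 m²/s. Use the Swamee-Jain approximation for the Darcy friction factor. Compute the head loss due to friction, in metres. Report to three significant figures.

V = 4Q/(πD²) = 4·0.0151/(π·0.0696²) = 3.969 m/s
Re = VD/ν = 3.969·0.0696/1.52×10^-6 = 1.82×10^5 → turbulent
ε/D = 0.0014/69.6 = 2.01×10^-5
Swamee-Jain: f = 0.01600
h_f = f(L/D)V²/(2g) = 0.01600·(1670/0.0696)·3.969²/(2·9.81) = 308.2 m

h_f ≈ 308 m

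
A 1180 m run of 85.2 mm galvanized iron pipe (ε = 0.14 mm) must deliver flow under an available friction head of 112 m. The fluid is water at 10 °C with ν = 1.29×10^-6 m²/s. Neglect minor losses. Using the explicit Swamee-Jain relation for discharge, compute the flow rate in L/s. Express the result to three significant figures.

Swamee-Jain (Type II): Q = -0.965·√(gD⁵h_f/L)·ln[ε/(3.7D) + √(3.17ν²L/(gD³h_f))]
√(gD⁵h_f/L) = √(9.81·0.0852⁵·112/1180) = 0.002045
ε/(3.7D) = 4.44×10^-4; √(3.17ν²L/(gD³h_f)) = 9.57×10^-5
Q = -0.965·0.002045·ln(5.398×10^-4) = 0.01485 m³/s
Check: V = 2.60 m/s, Re = 1.72×10^5, f = 0.02359, h_f = 113 m ≈ 112 m ✓

Q ≈ 14.8 L/s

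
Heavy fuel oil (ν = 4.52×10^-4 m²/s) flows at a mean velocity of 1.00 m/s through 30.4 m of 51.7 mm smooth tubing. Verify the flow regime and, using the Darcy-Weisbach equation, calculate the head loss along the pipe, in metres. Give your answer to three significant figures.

Re = VD/ν = 1.00·0.05170/4.52×10^-4 = 114 → laminar (Re < 2300)
f = 64/Re = 0.5595
h_f = f(L/D)V²/(2g) = 0.5595·(30.4/0.05170)·1.00²/(2·9.81) = 16.77 m

h_f ≈ 16.8 m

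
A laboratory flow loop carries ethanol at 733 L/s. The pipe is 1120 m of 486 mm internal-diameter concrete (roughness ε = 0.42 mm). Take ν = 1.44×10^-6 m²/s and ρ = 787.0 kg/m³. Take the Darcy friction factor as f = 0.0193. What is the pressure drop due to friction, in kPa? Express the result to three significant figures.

V = 4Q/(πD²) = 4·0.733/(π·0.486²) = 3.951 m/s
h_f = f(L/D)V²/(2g) = 0.01930·(1120/0.486)·3.951²/(2·9.81) = 35.39 m
Δp = ρg·h_f = 787.0·9.81·35.39 = 273.3 kPa

Δp ≈ 273 kPa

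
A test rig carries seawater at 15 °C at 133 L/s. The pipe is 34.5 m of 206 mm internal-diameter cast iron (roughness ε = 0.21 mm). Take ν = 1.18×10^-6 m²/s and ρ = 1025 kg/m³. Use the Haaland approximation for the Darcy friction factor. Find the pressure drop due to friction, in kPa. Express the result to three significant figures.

V = 4Q/(πD²) = 4·0.133/(π·0.206²) = 3.991 m/s
Re = VD/ν = 3.991·0.206/1.18×10^-6 = 6.97×10^5 → turbulent
ε/D = 0.21/206 = 0.00102
Haaland: f = 0.02014
h_f = f(L/D)V²/(2g) = 0.02014·(34.5/0.206)·3.991²/(2·9.81) = 2.738 m
Δp = ρg·h_f = 1025·9.81·2.738 = 27.53 kPa

Δp ≈ 27.5 kPa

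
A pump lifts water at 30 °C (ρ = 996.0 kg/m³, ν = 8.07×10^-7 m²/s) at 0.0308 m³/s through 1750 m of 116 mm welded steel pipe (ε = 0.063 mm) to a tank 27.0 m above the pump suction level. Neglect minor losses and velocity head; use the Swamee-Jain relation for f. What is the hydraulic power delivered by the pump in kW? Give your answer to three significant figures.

P_hyd ≈ 43.9 kW

V = 4Q/(πD²) = 2.914 m/s; Re = 4.19×10^5; ε/D = 5.43×10^-4; f = 0.01820
h_f = f(L/D)V²/2g = 118.9 m
Total head H = z + h_f = 27.0 + 118.9 = 145.9 m
P_hyd = ρgQH = 996.0·9.81·0.0308·145.9 = 43.90 kW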